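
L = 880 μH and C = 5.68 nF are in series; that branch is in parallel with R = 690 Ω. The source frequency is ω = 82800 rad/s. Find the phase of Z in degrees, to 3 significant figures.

X_L = ωL = 72.9 Ω
X_C = 1/(ωC) = 2130 Ω
Branch 1: Z₁ = R = 690 Ω
Branch 2 (series LC): Z₂ = j(X_L − X_C) = −j2050 Ω
Parallel: Z = Z₁Z₂/(Z₁+Z₂), |Z| = 654 Ω, ∠Z = -18.6°

-18.6°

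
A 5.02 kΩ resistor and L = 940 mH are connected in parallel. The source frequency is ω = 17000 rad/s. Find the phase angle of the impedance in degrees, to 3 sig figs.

17.4°

X_L = ωL = 16000 Ω
Parallel: admittances add. Y = 1/R + 1/(jωL)
Y = (0.000199 − j6.26e-05) S
|Y| = 0.000209 S → |Z| = 1/|Y| = 4790 Ω, ∠Z = −∠Y = 17.4°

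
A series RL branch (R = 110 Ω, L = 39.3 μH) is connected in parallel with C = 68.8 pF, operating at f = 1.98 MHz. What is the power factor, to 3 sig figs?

0.373

ω = 2πf = 1.244e+07 rad/s
X_L = ωL = 489 Ω
X_C = 1/(ωC) = 1170 Ω
Branch 1 (R+jX_L): Z₁ = 110 + j489 Ω, |Z₁| = 501 Ω
Branch 2 (−jX_C): Z₂ = −j1170 Ω
Parallel: Z = Z₁Z₂/(Z₁+Z₂), |Z| = 851 Ω, ∠Z = 68.1°
cos φ = cos(68.1°) = 0.373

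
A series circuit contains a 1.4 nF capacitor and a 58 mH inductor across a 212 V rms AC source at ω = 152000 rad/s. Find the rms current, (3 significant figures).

X_L = ωL = 8820 Ω
X_C = 1/(ωC) = 4700 Ω
Net reactance X = X_L − X_C = 4120 Ω
Z = j4120 Ω
|Z| = √(0² + 4120²) = 4120 Ω
I = V/|Z| = 212/4120 = 51.5 mA

51.5 mA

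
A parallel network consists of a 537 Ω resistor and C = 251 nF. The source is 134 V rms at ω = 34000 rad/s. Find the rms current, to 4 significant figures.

X_C = 1/(ωC) = 117.2 Ω
Parallel: admittances add. Y = 1/R + jωC
Y = (0.001862 + j0.008534) S
|Y| = 0.008735 S → |Z| = 1/|Y| = 114.5 Ω, ∠Z = −∠Y = -77.69°
I = V/|Z| = 134/114.5 = 1.170 A

1.170 A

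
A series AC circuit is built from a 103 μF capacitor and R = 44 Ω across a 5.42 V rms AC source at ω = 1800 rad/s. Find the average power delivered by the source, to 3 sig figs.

X_C = 1/(ωC) = 5.39 Ω
Z = 44.0 − j5.39 Ω
|Z| = √(44.0² + 5.39²) = 44.3 Ω
∠Z = arctan(-5.39/44.0) = -6.99°
I = V/|Z| = 122 mA
P = VI cos φ = 5.42 × 0.122 × cos(-6.99°) = 658 mW

658 mW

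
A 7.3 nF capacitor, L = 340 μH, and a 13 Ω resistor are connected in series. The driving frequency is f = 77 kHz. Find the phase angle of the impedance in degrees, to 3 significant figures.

ω = 2πf = 483800 rad/s
X_L = ωL = 164 Ω
X_C = 1/(ωC) = 283 Ω
Net reactance X = X_L − X_C = -119 Ω
Z = 13.0 − j119 Ω
|Z| = √(13.0² + 119²) = 119 Ω
∠Z = arctan(-119/13.0) = -83.7°

-83.7°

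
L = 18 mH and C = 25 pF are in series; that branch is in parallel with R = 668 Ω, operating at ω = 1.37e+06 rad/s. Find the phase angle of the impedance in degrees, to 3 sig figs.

-8.38°

X_L = ωL = 24700 Ω
X_C = 1/(ωC) = 29200 Ω
Branch 1: Z₁ = R = 668 Ω
Branch 2 (series LC): Z₂ = j(X_L − X_C) = −j4540 Ω
Parallel: Z = Z₁Z₂/(Z₁+Z₂), |Z| = 661 Ω, ∠Z = -8.38°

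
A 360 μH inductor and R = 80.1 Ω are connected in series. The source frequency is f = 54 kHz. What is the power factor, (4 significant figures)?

0.5484

ω = 2πf = 339300 rad/s
X_L = ωL = 122.1 Ω
Z = 80.10 + j122.1 Ω
|Z| = √(80.10² + 122.1²) = 146.1 Ω
∠Z = arctan(122.1/80.10) = 56.74°
cos φ = cos(56.74°) = 0.5484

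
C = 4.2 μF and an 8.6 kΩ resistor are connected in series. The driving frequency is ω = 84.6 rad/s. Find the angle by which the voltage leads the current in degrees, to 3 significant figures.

-18.1°

X_C = 1/(ωC) = 2810 Ω
Z = 8600 − j2810 Ω
|Z| = √(8600² + 2810²) = 9050 Ω
∠Z = arctan(-2810/8600) = -18.1°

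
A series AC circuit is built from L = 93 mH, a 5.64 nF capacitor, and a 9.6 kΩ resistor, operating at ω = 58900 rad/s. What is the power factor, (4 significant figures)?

0.9685

X_L = ωL = 5478 Ω
X_C = 1/(ωC) = 3010 Ω
Net reactance X = X_L − X_C = 2467 Ω
Z = 9600 + j2467 Ω
|Z| = √(9600² + 2467²) = 9912 Ω
∠Z = arctan(2467/9600) = 14.41°
cos φ = cos(14.41°) = 0.9685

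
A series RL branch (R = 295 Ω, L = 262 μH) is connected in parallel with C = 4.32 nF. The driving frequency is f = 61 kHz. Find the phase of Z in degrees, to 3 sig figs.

-11.6°

ω = 2πf = 383300 rad/s
X_L = ωL = 100 Ω
X_C = 1/(ωC) = 604 Ω
Branch 1 (R+jX_L): Z₁ = 295 + j100 Ω, |Z₁| = 312 Ω
Branch 2 (−jX_C): Z₂ = −j604 Ω
Parallel: Z = Z₁Z₂/(Z₁+Z₂), |Z| = 322 Ω, ∠Z = -11.6°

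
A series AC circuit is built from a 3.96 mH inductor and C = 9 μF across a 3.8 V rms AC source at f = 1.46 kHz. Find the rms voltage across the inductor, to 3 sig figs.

5.70 V

ω = 2πf = 9173 rad/s
X_L = ωL = 36.3 Ω
X_C = 1/(ωC) = 12.1 Ω
Net reactance X = X_L − X_C = 24.2 Ω
Z = j24.2 Ω
|Z| = √(0² + 24.2²) = 24.2 Ω
I = V/|Z| = 157 mA
V_L = I·|Z_L| = 0.157 × 36.3 = 5.70 V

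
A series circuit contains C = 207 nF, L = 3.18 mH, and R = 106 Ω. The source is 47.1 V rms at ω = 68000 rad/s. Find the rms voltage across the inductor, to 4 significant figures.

56.65 V

X_L = ωL = 216.2 Ω
X_C = 1/(ωC) = 71.04 Ω
Net reactance X = X_L − X_C = 145.2 Ω
Z = 106.0 + j145.2 Ω
|Z| = √(106.0² + 145.2²) = 179.8 Ω
I = V/|Z| = 262.0 mA
V_L = I·|Z_L| = 0.2620 × 216.2 = 56.65 V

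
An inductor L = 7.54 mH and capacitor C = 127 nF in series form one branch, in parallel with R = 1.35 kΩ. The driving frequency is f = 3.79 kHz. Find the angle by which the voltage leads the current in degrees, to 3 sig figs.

-83.6°

ω = 2πf = 23810 rad/s
X_L = ωL = 180 Ω
X_C = 1/(ωC) = 331 Ω
Branch 1: Z₁ = R = 1350 Ω
Branch 2 (series LC): Z₂ = j(X_L − X_C) = −j151 Ω
Parallel: Z = Z₁Z₂/(Z₁+Z₂), |Z| = 150 Ω, ∠Z = -83.6°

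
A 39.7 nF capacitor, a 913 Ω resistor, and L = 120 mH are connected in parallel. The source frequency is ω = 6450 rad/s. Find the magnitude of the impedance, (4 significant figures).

663.3 Ω

X_L = ωL = 774.0 Ω
X_C = 1/(ωC) = 3905 Ω
Parallel: admittances add. Y = 1/R + 1/(jωL) + jωC
Y = (0.001095 − j0.001036) S
|Y| = 0.001508 S → |Z| = 1/|Y| = 663.3 Ω, ∠Z = −∠Y = 43.40°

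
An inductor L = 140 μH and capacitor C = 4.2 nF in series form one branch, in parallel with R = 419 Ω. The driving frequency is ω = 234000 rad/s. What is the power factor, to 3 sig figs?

X_L = ωL = 32.8 Ω
X_C = 1/(ωC) = 1020 Ω
Branch 1: Z₁ = R = 419 Ω
Branch 2 (series LC): Z₂ = j(X_L − X_C) = −j985 Ω
Parallel: Z = Z₁Z₂/(Z₁+Z₂), |Z| = 386 Ω, ∠Z = -23.0°
cos φ = cos(-23.0°) = 0.920

0.920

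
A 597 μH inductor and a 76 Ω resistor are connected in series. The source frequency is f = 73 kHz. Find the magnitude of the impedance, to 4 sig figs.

284.2 Ω

ω = 2πf = 458700 rad/s
X_L = ωL = 273.8 Ω
Z = 76.00 + j273.8 Ω
|Z| = √(76.00² + 273.8²) = 284.2 Ω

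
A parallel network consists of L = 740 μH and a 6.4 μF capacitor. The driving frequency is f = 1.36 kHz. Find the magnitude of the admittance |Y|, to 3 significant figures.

ω = 2πf = 8545 rad/s
X_L = ωL = 6.32 Ω
X_C = 1/(ωC) = 18.3 Ω
Parallel: admittances add. Y = 1/(jωL) + jωC
Y = (0 − j0.103) S
|Y| = 0.103 S → |Z| = 1/|Y| = 9.67 Ω, ∠Z = −∠Y = 90.0°

103 mS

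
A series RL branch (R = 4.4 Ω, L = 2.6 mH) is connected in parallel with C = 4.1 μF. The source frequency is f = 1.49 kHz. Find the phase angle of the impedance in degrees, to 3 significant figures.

ω = 2πf = 9362 rad/s
X_L = ωL = 24.3 Ω
X_C = 1/(ωC) = 26.1 Ω
Branch 1 (R+jX_L): Z₁ = 4.40 + j24.3 Ω, |Z₁| = 24.7 Ω
Branch 2 (−jX_C): Z₂ = −j26.1 Ω
Parallel: Z = Z₁Z₂/(Z₁+Z₂), |Z| = 136 Ω, ∠Z = 11.0°

11.0°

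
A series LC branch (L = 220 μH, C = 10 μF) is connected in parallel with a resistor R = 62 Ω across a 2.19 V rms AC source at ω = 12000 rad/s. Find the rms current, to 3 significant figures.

X_L = ωL = 2.64 Ω
X_C = 1/(ωC) = 8.33 Ω
Branch 1: Z₁ = R = 62.0 Ω
Branch 2 (series LC): Z₂ = j(X_L − X_C) = −j5.69 Ω
Parallel: Z = Z₁Z₂/(Z₁+Z₂), |Z| = 5.67 Ω, ∠Z = -84.8°
I = V/|Z| = 2.19/5.67 = 386 mA

386 mA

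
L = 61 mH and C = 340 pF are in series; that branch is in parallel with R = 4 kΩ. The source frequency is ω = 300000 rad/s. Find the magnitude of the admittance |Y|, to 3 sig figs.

276 μS

X_L = ωL = 18300 Ω
X_C = 1/(ωC) = 9800 Ω
Branch 1: Z₁ = R = 4000 Ω
Branch 2 (series LC): Z₂ = j(X_L − X_C) = j8500 Ω
Parallel: Z = Z₁Z₂/(Z₁+Z₂), |Z| = 3620 Ω, ∠Z = 25.2°
|Y| = 1/|Z| = 276 μS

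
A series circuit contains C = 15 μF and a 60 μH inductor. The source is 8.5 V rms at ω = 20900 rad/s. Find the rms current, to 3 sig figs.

4.39 A

X_L = ωL = 1.25 Ω
X_C = 1/(ωC) = 3.19 Ω
Net reactance X = X_L − X_C = -1.94 Ω
Z = − j1.94 Ω
|Z| = √(0² + 1.94²) = 1.94 Ω
I = V/|Z| = 8.5/1.94 = 4.39 A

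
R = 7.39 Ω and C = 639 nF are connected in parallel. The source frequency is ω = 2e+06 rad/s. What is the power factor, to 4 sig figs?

0.1053

X_C = 1/(ωC) = 0.7825 Ω
Parallel: admittances add. Y = 1/R + jωC
Y = (0.1353 + j1.278) S
|Y| = 1.285 S → |Z| = 1/|Y| = 0.7781 Ω, ∠Z = −∠Y = -83.96°
cos φ = cos(-83.96°) = 0.1053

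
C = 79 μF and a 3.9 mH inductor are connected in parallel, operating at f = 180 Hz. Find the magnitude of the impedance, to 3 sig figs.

ω = 2πf = 1131 rad/s
X_L = ωL = 4.41 Ω
X_C = 1/(ωC) = 11.2 Ω
Parallel: admittances add. Y = 1/(jωL) + jωC
Y = (0 − j0.137) S
|Y| = 0.137 S → |Z| = 1/|Y| = 7.28 Ω, ∠Z = −∠Y = 90.0°

7.28 Ω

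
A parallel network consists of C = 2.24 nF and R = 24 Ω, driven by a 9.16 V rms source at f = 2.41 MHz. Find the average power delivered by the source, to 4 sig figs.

ω = 2πf = 1.514e+07 rad/s
X_C = 1/(ωC) = 29.48 Ω
Parallel: admittances add. Y = 1/R + jωC
Y = (0.04167 + j0.03392) S
|Y| = 0.05373 S → |Z| = 1/|Y| = 18.61 Ω, ∠Z = −∠Y = -39.15°
I = V/|Z| = 492.1 mA
P = VI cos φ = 9.16 × 0.4921 × cos(-39.15°) = 3.496 W

3.496 W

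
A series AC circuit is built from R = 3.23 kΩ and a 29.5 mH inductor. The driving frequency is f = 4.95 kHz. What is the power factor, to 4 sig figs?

0.9619

ω = 2πf = 31100 rad/s
X_L = ωL = 917.5 Ω
Z = 3230 + j917.5 Ω
|Z| = √(3230² + 917.5²) = 3358 Ω
∠Z = arctan(917.5/3230) = 15.86°
cos φ = cos(15.86°) = 0.9619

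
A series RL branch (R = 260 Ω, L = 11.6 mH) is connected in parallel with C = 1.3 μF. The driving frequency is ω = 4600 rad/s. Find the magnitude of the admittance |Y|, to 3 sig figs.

6.40 mS

X_L = ωL = 53.4 Ω
X_C = 1/(ωC) = 167 Ω
Branch 1 (R+jX_L): Z₁ = 260 + j53.4 Ω, |Z₁| = 265 Ω
Branch 2 (−jX_C): Z₂ = −j167 Ω
Parallel: Z = Z₁Z₂/(Z₁+Z₂), |Z| = 156 Ω, ∠Z = -54.8°
|Y| = 1/|Z| = 6.40 mS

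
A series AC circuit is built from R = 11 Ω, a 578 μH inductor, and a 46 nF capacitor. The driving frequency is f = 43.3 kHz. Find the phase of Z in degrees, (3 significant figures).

ω = 2πf = 272100 rad/s
X_L = ωL = 157 Ω
X_C = 1/(ωC) = 79.9 Ω
Net reactance X = X_L − X_C = 77.3 Ω
Z = 11.0 + j77.3 Ω
|Z| = √(11.0² + 77.3²) = 78.1 Ω
∠Z = arctan(77.3/11.0) = 81.9°

81.9°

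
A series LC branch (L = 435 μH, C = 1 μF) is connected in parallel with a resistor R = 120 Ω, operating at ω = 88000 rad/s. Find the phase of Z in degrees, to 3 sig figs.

X_L = ωL = 38.3 Ω
X_C = 1/(ωC) = 11.4 Ω
Branch 1: Z₁ = R = 120 Ω
Branch 2 (series LC): Z₂ = j(X_L − X_C) = j26.9 Ω
Parallel: Z = Z₁Z₂/(Z₁+Z₂), |Z| = 26.3 Ω, ∠Z = 77.4°

77.4°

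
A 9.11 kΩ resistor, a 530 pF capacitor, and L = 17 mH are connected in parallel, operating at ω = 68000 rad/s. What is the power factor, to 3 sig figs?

0.131

X_L = ωL = 1160 Ω
X_C = 1/(ωC) = 27700 Ω
Parallel: admittances add. Y = 1/R + 1/(jωL) + jωC
Y = (0.000110 − j0.000829) S
|Y| = 0.000836 S → |Z| = 1/|Y| = 1200 Ω, ∠Z = −∠Y = 82.5°
cos φ = cos(82.5°) = 0.131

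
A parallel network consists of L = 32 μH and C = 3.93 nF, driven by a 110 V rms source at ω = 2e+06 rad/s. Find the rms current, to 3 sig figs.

X_L = ωL = 64.0 Ω
X_C = 1/(ωC) = 127 Ω
Parallel: admittances add. Y = 1/(jωL) + jωC
Y = (0 − j0.00776) S
|Y| = 0.00776 S → |Z| = 1/|Y| = 129 Ω, ∠Z = −∠Y = 90.0°
I = V/|Z| = 110/129 = 854 mA

854 mA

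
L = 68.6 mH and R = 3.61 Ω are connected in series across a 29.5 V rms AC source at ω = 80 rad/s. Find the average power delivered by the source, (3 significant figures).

72.8 W

X_L = ωL = 5.49 Ω
Z = 3.61 + j5.49 Ω
|Z| = √(3.61² + 5.49²) = 6.57 Ω
∠Z = arctan(5.49/3.61) = 56.7°
I = V/|Z| = 4.49 A
P = VI cos φ = 29.5 × 4.49 × cos(56.7°) = 72.8 W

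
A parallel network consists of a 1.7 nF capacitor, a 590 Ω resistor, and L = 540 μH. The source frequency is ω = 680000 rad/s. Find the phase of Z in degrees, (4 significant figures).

X_L = ωL = 367.2 Ω
X_C = 1/(ωC) = 865.1 Ω
Parallel: admittances add. Y = 1/R + 1/(jωL) + jωC
Y = (0.001695 − j0.001567) S
|Y| = 0.002309 S → |Z| = 1/|Y| = 433.2 Ω, ∠Z = −∠Y = 42.76°

42.76°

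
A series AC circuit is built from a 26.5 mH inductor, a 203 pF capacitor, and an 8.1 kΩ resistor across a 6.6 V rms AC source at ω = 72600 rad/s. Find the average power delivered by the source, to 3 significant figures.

X_L = ωL = 1920 Ω
X_C = 1/(ωC) = 67900 Ω
Net reactance X = X_L − X_C = -65900 Ω
Z = 8100 − j65900 Ω
|Z| = √(8100² + 65900²) = 66400 Ω
∠Z = arctan(-65900/8100) = -83.0°
I = V/|Z| = 99.4 μA
P = VI cos φ = 6.6 × 9.94e-05 × cos(-83.0°) = 80.0 μW

80.0 μW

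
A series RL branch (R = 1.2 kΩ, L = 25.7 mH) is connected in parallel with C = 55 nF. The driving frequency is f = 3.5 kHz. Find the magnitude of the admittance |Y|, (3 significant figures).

ω = 2πf = 21990 rad/s
X_L = ωL = 565 Ω
X_C = 1/(ωC) = 827 Ω
Branch 1 (R+jX_L): Z₁ = 1200 + j565 Ω, |Z₁| = 1330 Ω
Branch 2 (−jX_C): Z₂ = −j827 Ω
Parallel: Z = Z₁Z₂/(Z₁+Z₂), |Z| = 893 Ω, ∠Z = -52.5°
|Y| = 1/|Z| = 1.12 mS

1.12 mS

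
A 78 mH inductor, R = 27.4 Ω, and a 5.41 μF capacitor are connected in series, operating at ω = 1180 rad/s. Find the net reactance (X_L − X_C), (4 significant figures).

X_L = ωL = 92.04 Ω
X_C = 1/(ωC) = 156.6 Ω
X = 92.04 − 156.6 = -64.61 Ω

-64.61 Ω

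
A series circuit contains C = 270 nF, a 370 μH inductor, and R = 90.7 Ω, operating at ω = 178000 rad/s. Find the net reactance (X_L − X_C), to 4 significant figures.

X_L = ωL = 65.86 Ω
X_C = 1/(ωC) = 20.81 Ω
X = 65.86 − 20.81 = 45.05 Ω

45.05 Ω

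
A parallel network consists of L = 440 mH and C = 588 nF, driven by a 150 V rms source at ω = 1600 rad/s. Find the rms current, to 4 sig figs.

71.95 mA

X_L = ωL = 704.0 Ω
X_C = 1/(ωC) = 1063 Ω
Parallel: admittances add. Y = 1/(jωL) + jωC
Y = (0 − j0.0004797) S
|Y| = 0.0004797 S → |Z| = 1/|Y| = 2085 Ω, ∠Z = −∠Y = 90.00°
I = V/|Z| = 150/2085 = 71.95 mA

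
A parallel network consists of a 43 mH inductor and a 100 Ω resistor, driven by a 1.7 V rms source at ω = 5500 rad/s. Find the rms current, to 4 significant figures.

18.46 mA

X_L = ωL = 236.5 Ω
Parallel: admittances add. Y = 1/R + 1/(jωL)
Y = (0.01000 − j0.004228) S
|Y| = 0.01086 S → |Z| = 1/|Y| = 92.10 Ω, ∠Z = −∠Y = 22.92°
I = V/|Z| = 1.7/92.10 = 18.46 mA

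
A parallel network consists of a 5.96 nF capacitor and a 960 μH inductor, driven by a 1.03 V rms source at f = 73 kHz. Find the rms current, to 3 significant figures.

ω = 2πf = 458700 rad/s
X_L = ωL = 440 Ω
X_C = 1/(ωC) = 366 Ω
Parallel: admittances add. Y = 1/(jωL) + jωC
Y = (0 + j0.000463) S
|Y| = 0.000463 S → |Z| = 1/|Y| = 2160 Ω, ∠Z = −∠Y = -90.0°
I = V/|Z| = 1.03/2160 = 477 μA

477 μA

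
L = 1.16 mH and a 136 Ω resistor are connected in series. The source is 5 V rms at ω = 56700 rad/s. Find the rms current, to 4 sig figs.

X_L = ωL = 65.77 Ω
Z = 136.0 + j65.77 Ω
|Z| = √(136.0² + 65.77²) = 151.1 Ω
I = V/|Z| = 5/151.1 = 33.10 mA

33.10 mA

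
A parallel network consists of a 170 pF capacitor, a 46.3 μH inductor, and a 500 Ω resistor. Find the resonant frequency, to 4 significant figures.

1.794 MHz

ω₀ = 1/√(LC) = 1/√(4.63e-05 × 1.7e-10) = 1.127e+07 rad/s
f₀ = ω₀/(2π) = 1.794 MHz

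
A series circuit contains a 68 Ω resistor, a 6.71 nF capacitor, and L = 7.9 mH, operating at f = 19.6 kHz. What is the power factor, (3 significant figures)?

0.276

ω = 2πf = 123200 rad/s
X_L = ωL = 973 Ω
X_C = 1/(ωC) = 1210 Ω
Net reactance X = X_L − X_C = -237 Ω
Z = 68.0 − j237 Ω
|Z| = √(68.0² + 237²) = 247 Ω
∠Z = arctan(-237/68.0) = -74.0°
cos φ = cos(-74.0°) = 0.276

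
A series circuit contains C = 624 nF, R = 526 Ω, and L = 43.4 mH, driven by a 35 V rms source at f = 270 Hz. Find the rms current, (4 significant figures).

34.40 mA

ω = 2πf = 1696 rad/s
X_L = ωL = 73.63 Ω
X_C = 1/(ωC) = 944.7 Ω
Net reactance X = X_L − X_C = -871.0 Ω
Z = 526.0 − j871.0 Ω
|Z| = √(526.0² + 871.0²) = 1018 Ω
I = V/|Z| = 35/1018 = 34.40 mA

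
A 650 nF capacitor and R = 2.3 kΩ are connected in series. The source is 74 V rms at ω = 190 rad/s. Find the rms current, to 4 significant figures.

X_C = 1/(ωC) = 8097 Ω
Z = 2300 − j8097 Ω
|Z| = √(2300² + 8097²) = 8417 Ω
I = V/|Z| = 74/8417 = 8.791 mA

8.791 mA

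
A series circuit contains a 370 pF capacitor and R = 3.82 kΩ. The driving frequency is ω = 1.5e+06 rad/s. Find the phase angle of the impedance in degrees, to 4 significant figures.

X_C = 1/(ωC) = 1802 Ω
Z = 3820 − j1802 Ω
|Z| = √(3820² + 1802²) = 4224 Ω
∠Z = arctan(-1802/3820) = -25.25°

-25.25°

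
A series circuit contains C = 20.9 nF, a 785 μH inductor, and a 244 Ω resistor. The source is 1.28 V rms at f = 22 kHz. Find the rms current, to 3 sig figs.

ω = 2πf = 138200 rad/s
X_L = ωL = 109 Ω
X_C = 1/(ωC) = 346 Ω
Net reactance X = X_L − X_C = -238 Ω
Z = 244 − j238 Ω
|Z| = √(244² + 238²) = 341 Ω
I = V/|Z| = 1.28/341 = 3.76 mA

3.76 mA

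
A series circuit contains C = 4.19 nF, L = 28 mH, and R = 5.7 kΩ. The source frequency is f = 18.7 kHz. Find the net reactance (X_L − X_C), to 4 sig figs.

1259 Ω

ω = 2πf = 117500 rad/s
X_L = ωL = 3290 Ω
X_C = 1/(ωC) = 2031 Ω
X = 3290 − 2031 = 1259 Ω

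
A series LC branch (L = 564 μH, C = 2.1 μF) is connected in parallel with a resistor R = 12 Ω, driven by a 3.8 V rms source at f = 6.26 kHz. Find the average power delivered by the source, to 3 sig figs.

1.20 W

ω = 2πf = 39330 rad/s
X_L = ωL = 22.2 Ω
X_C = 1/(ωC) = 12.1 Ω
Branch 1: Z₁ = R = 12.0 Ω
Branch 2 (series LC): Z₂ = j(X_L − X_C) = j10.1 Ω
Parallel: Z = Z₁Z₂/(Z₁+Z₂), |Z| = 7.72 Ω, ∠Z = 50.0°
I = V/|Z| = 492 mA
P = VI cos φ = 3.8 × 0.492 × cos(50.0°) = 1.20 W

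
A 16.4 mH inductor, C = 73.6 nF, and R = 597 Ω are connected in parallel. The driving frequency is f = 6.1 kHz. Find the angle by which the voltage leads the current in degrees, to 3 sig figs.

ω = 2πf = 38330 rad/s
X_L = ωL = 629 Ω
X_C = 1/(ωC) = 354 Ω
Parallel: admittances add. Y = 1/R + 1/(jωL) + jωC
Y = (0.00168 + j0.00123) S
|Y| = 0.00208 S → |Z| = 1/|Y| = 481 Ω, ∠Z = −∠Y = -36.3°

-36.3°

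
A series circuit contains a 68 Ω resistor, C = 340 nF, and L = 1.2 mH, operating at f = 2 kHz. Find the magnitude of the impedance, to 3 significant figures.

229 Ω

ω = 2πf = 12570 rad/s
X_L = ωL = 15.1 Ω
X_C = 1/(ωC) = 234 Ω
Net reactance X = X_L − X_C = -219 Ω
Z = 68.0 − j219 Ω
|Z| = √(68.0² + 219²) = 229 Ω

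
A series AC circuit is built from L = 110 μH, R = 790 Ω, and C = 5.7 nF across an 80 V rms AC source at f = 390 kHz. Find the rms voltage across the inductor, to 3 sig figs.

26.5 V

ω = 2πf = 2.45e+06 rad/s
X_L = ωL = 270 Ω
X_C = 1/(ωC) = 71.6 Ω
Net reactance X = X_L − X_C = 198 Ω
Z = 790 + j198 Ω
|Z| = √(790² + 198²) = 814 Ω
I = V/|Z| = 98.2 mA
V_L = I·|Z_L| = 0.0982 × 270 = 26.5 V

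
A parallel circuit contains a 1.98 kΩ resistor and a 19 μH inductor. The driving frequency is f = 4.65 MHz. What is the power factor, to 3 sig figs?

0.270

ω = 2πf = 2.922e+07 rad/s
X_L = ωL = 555 Ω
Parallel: admittances add. Y = 1/R + 1/(jωL)
Y = (0.000505 − j0.00180) S
|Y| = 0.00187 S → |Z| = 1/|Y| = 535 Ω, ∠Z = −∠Y = 74.3°
cos φ = cos(74.3°) = 0.270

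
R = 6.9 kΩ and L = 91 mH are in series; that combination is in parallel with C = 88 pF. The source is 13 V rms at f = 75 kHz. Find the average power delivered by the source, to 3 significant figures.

618 μW

ω = 2πf = 471200 rad/s
X_L = ωL = 42900 Ω
X_C = 1/(ωC) = 24100 Ω
Branch 1 (R+jX_L): Z₁ = 6900 + j42900 Ω, |Z₁| = 43400 Ω
Branch 2 (−jX_C): Z₂ = −j24100 Ω
Parallel: Z = Z₁Z₂/(Z₁+Z₂), |Z| = 52400 Ω, ∠Z = -79.0°
I = V/|Z| = 248 μA
P = VI cos φ = 13 × 0.000248 × cos(-79.0°) = 618 μW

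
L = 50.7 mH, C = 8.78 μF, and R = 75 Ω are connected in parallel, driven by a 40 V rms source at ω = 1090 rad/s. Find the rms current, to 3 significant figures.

633 mA

X_L = ωL = 55.3 Ω
X_C = 1/(ωC) = 104 Ω
Parallel: admittances add. Y = 1/R + 1/(jωL) + jωC
Y = (0.0133 − j0.00853) S
|Y| = 0.0158 S → |Z| = 1/|Y| = 63.2 Ω, ∠Z = −∠Y = 32.6°
I = V/|Z| = 40/63.2 = 633 mA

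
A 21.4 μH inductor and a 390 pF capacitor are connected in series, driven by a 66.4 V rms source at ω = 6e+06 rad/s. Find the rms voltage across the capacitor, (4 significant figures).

94.92 V

X_L = ωL = 128.4 Ω
X_C = 1/(ωC) = 427.4 Ω
Net reactance X = X_L − X_C = -299.0 Ω
Z = − j299.0 Ω
|Z| = √(0² + 299.0²) = 299.0 Ω
I = V/|Z| = 222.1 mA
V_C = I·|Z_C| = 0.2221 × 427.4 = 94.92 V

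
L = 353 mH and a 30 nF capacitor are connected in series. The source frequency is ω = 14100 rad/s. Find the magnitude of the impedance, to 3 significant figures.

X_L = ωL = 4980 Ω
X_C = 1/(ωC) = 2360 Ω
Net reactance X = X_L − X_C = 2610 Ω
Z = j2610 Ω
|Z| = √(0² + 2610²) = 2610 Ω

2610 Ω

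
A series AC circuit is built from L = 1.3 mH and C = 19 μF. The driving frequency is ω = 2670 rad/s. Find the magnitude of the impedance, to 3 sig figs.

16.2 Ω

X_L = ωL = 3.47 Ω
X_C = 1/(ωC) = 19.7 Ω
Net reactance X = X_L − X_C = -16.2 Ω
Z = − j16.2 Ω
|Z| = √(0² + 16.2²) = 16.2 Ω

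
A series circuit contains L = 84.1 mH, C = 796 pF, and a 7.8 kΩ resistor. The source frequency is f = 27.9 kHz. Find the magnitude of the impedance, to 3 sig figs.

ω = 2πf = 175300 rad/s
X_L = ωL = 14700 Ω
X_C = 1/(ωC) = 7170 Ω
Net reactance X = X_L − X_C = 7580 Ω
Z = 7800 + j7580 Ω
|Z| = √(7800² + 7580²) = 10900 Ω

10900 Ω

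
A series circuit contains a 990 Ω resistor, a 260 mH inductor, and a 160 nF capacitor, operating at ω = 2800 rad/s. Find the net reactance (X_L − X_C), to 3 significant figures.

-1500 Ω

X_L = ωL = 728 Ω
X_C = 1/(ωC) = 2230 Ω
X = 728 − 2230 = -1500 Ω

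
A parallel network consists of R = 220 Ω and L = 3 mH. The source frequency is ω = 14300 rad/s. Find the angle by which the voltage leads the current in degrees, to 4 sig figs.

X_L = ωL = 42.90 Ω
Parallel: admittances add. Y = 1/R + 1/(jωL)
Y = (0.004545 − j0.02331) S
|Y| = 0.02375 S → |Z| = 1/|Y| = 42.11 Ω, ∠Z = −∠Y = 78.97°

78.97°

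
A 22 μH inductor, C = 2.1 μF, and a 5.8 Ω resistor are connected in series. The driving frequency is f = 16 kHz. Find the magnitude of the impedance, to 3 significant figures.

ω = 2πf = 100500 rad/s
X_L = ωL = 2.21 Ω
X_C = 1/(ωC) = 4.74 Ω
Net reactance X = X_L − X_C = -2.53 Ω
Z = 5.80 − j2.53 Ω
|Z| = √(5.80² + 2.53²) = 6.33 Ω

6.33 Ω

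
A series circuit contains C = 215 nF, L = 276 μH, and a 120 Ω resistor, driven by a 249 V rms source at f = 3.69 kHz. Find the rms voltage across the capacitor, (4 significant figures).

218.8 V

ω = 2πf = 23180 rad/s
X_L = ωL = 6.399 Ω
X_C = 1/(ωC) = 200.6 Ω
Net reactance X = X_L − X_C = -194.2 Ω
Z = 120.0 − j194.2 Ω
|Z| = √(120.0² + 194.2²) = 228.3 Ω
I = V/|Z| = 1.091 A
V_C = I·|Z_C| = 1.091 × 200.6 = 218.8 V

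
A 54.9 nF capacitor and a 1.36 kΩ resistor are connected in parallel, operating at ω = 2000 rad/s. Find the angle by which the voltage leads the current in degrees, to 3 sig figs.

X_C = 1/(ωC) = 9110 Ω
Parallel: admittances add. Y = 1/R + jωC
Y = (0.000735 + j0.000110) S
|Y| = 0.000743 S → |Z| = 1/|Y| = 1350 Ω, ∠Z = −∠Y = -8.49°

-8.49°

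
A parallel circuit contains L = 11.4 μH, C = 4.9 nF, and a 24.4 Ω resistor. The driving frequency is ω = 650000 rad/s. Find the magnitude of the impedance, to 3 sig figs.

7.25 Ω

X_L = ωL = 7.41 Ω
X_C = 1/(ωC) = 314 Ω
Parallel: admittances add. Y = 1/R + 1/(jωL) + jωC
Y = (0.0410 − j0.132) S
|Y| = 0.138 S → |Z| = 1/|Y| = 7.25 Ω, ∠Z = −∠Y = 72.7°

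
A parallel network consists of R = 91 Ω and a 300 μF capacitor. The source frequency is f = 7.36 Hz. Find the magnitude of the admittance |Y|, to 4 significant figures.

17.70 mS

ω = 2πf = 46.24 rad/s
X_C = 1/(ωC) = 72.08 Ω
Parallel: admittances add. Y = 1/R + jωC
Y = (0.01099 + j0.01387) S
|Y| = 0.01770 S → |Z| = 1/|Y| = 56.50 Ω, ∠Z = −∠Y = -51.62°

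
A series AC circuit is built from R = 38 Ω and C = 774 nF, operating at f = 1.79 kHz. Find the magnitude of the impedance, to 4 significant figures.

ω = 2πf = 11250 rad/s
X_C = 1/(ωC) = 114.9 Ω
Z = 38.00 − j114.9 Ω
|Z| = √(38.00² + 114.9²) = 121.0 Ω

121.0 Ω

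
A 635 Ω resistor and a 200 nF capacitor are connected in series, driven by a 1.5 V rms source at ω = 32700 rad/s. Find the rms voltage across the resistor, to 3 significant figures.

X_C = 1/(ωC) = 153 Ω
Z = 635 − j153 Ω
|Z| = √(635² + 153²) = 653 Ω
I = V/|Z| = 2.30 mA
V_R = I·|Z_R| = 0.00230 × 635 = 1.46 V

1.46 V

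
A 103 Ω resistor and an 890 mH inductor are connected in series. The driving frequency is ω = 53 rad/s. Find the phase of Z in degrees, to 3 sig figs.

X_L = ωL = 47.2 Ω
Z = 103 + j47.2 Ω
|Z| = √(103² + 47.2²) = 113 Ω
∠Z = arctan(47.2/103) = 24.6°

24.6°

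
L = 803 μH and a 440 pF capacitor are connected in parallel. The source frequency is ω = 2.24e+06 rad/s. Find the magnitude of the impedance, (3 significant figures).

X_L = ωL = 1800 Ω
X_C = 1/(ωC) = 1010 Ω
Parallel: admittances add. Y = 1/(jωL) + jωC
Y = (0 + j0.000430) S
|Y| = 0.000430 S → |Z| = 1/|Y| = 2330 Ω, ∠Z = −∠Y = -90.0°

2330 Ω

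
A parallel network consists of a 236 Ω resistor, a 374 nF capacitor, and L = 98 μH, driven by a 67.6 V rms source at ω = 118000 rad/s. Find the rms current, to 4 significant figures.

2.877 A

X_L = ωL = 11.56 Ω
X_C = 1/(ωC) = 22.66 Ω
Parallel: admittances add. Y = 1/R + 1/(jωL) + jωC
Y = (0.004237 − j0.04234) S
|Y| = 0.04255 S → |Z| = 1/|Y| = 23.50 Ω, ∠Z = −∠Y = 84.29°
I = V/|Z| = 67.6/23.50 = 2.877 A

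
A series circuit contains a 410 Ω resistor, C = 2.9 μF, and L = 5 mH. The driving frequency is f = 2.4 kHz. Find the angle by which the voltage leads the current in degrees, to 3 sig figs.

ω = 2πf = 15080 rad/s
X_L = ωL = 75.4 Ω
X_C = 1/(ωC) = 22.9 Ω
Net reactance X = X_L − X_C = 52.5 Ω
Z = 410 + j52.5 Ω
|Z| = √(410² + 52.5²) = 413 Ω
∠Z = arctan(52.5/410) = 7.30°

7.30°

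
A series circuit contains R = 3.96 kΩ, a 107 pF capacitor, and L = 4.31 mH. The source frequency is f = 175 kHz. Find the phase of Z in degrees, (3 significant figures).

-43.5°

ω = 2πf = 1.1e+06 rad/s
X_L = ωL = 4740 Ω
X_C = 1/(ωC) = 8500 Ω
Net reactance X = X_L − X_C = -3760 Ω
Z = 3960 − j3760 Ω
|Z| = √(3960² + 3760²) = 5460 Ω
∠Z = arctan(-3760/3960) = -43.5°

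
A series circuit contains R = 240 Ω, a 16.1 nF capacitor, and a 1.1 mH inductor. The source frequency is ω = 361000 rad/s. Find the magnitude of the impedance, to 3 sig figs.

329 Ω

X_L = ωL = 397 Ω
X_C = 1/(ωC) = 172 Ω
Net reactance X = X_L − X_C = 225 Ω
Z = 240 + j225 Ω
|Z| = √(240² + 225²) = 329 Ω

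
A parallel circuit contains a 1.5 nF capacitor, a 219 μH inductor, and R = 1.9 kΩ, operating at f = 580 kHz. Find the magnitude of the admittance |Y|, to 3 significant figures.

ω = 2πf = 3.644e+06 rad/s
X_L = ωL = 798 Ω
X_C = 1/(ωC) = 183 Ω
Parallel: admittances add. Y = 1/R + 1/(jωL) + jωC
Y = (0.000526 + j0.00421) S
|Y| = 0.00425 S → |Z| = 1/|Y| = 236 Ω, ∠Z = −∠Y = -82.9°

4.25 mS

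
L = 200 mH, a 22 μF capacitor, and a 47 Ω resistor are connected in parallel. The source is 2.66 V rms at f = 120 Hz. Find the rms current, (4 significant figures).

ω = 2πf = 754.0 rad/s
X_L = ωL = 150.8 Ω
X_C = 1/(ωC) = 60.29 Ω
Parallel: admittances add. Y = 1/R + 1/(jωL) + jωC
Y = (0.02128 + j0.009956) S
|Y| = 0.02349 S → |Z| = 1/|Y| = 42.57 Ω, ∠Z = −∠Y = -25.08°
I = V/|Z| = 2.66/42.57 = 62.49 mA

62.49 mA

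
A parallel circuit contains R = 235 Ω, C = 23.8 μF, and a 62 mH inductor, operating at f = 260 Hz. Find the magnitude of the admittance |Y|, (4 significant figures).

29.32 mS

ω = 2πf = 1634 rad/s
X_L = ωL = 101.3 Ω
X_C = 1/(ωC) = 25.72 Ω
Parallel: admittances add. Y = 1/R + 1/(jωL) + jωC
Y = (0.004255 + j0.02901) S
|Y| = 0.02932 S → |Z| = 1/|Y| = 34.11 Ω, ∠Z = −∠Y = -81.65°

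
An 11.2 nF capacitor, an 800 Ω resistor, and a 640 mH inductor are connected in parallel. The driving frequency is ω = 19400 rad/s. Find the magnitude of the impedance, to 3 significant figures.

X_L = ωL = 12400 Ω
X_C = 1/(ωC) = 4600 Ω
Parallel: admittances add. Y = 1/R + 1/(jωL) + jωC
Y = (0.00125 + j0.000137) S
|Y| = 0.00126 S → |Z| = 1/|Y| = 795 Ω, ∠Z = −∠Y = -6.24°

795 Ω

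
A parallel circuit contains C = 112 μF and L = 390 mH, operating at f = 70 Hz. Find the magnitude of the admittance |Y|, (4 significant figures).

ω = 2πf = 439.8 rad/s
X_L = ωL = 171.5 Ω
X_C = 1/(ωC) = 20.30 Ω
Parallel: admittances add. Y = 1/(jωL) + jωC
Y = (0 + j0.04343) S
|Y| = 0.04343 S → |Z| = 1/|Y| = 23.03 Ω, ∠Z = −∠Y = -90.00°

43.43 mS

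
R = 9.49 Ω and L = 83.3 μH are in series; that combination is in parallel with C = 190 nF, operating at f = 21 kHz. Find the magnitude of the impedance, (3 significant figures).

ω = 2πf = 131900 rad/s
X_L = ωL = 11.0 Ω
X_C = 1/(ωC) = 39.9 Ω
Branch 1 (R+jX_L): Z₁ = 9.49 + j11.0 Ω, |Z₁| = 14.5 Ω
Branch 2 (−jX_C): Z₂ = −j39.9 Ω
Parallel: Z = Z₁Z₂/(Z₁+Z₂), |Z| = 19.0 Ω, ∠Z = 31.0°

19.0 Ω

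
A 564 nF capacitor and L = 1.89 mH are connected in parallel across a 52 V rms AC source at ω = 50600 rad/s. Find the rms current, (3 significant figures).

940 mA

X_L = ωL = 95.6 Ω
X_C = 1/(ωC) = 35.0 Ω
Parallel: admittances add. Y = 1/(jωL) + jωC
Y = (0 + j0.0181) S
|Y| = 0.0181 S → |Z| = 1/|Y| = 55.3 Ω, ∠Z = −∠Y = -90.0°
I = V/|Z| = 52/55.3 = 940 mA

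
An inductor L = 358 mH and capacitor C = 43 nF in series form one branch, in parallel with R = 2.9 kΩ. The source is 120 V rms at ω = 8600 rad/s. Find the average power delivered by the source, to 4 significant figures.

X_L = ωL = 3079 Ω
X_C = 1/(ωC) = 2704 Ω
Branch 1: Z₁ = R = 2900 Ω
Branch 2 (series LC): Z₂ = j(X_L − X_C) = j374.6 Ω
Parallel: Z = Z₁Z₂/(Z₁+Z₂), |Z| = 371.5 Ω, ∠Z = 82.64°
I = V/|Z| = 323.0 mA
P = VI cos φ = 120 × 0.3230 × cos(82.64°) = 4.966 W

4.966 W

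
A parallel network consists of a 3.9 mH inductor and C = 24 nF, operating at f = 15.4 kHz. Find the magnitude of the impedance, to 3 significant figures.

3050 Ω

ω = 2πf = 96760 rad/s
X_L = ωL = 377 Ω
X_C = 1/(ωC) = 431 Ω
Parallel: admittances add. Y = 1/(jωL) + jωC
Y = (0 − j0.000328) S
|Y| = 0.000328 S → |Z| = 1/|Y| = 3050 Ω, ∠Z = −∠Y = 90.0°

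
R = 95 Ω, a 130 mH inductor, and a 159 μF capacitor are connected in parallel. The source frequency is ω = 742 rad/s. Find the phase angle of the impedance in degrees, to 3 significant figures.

-84.4°

X_L = ωL = 96.5 Ω
X_C = 1/(ωC) = 8.48 Ω
Parallel: admittances add. Y = 1/R + 1/(jωL) + jωC
Y = (0.0105 + j0.108) S
|Y| = 0.108 S → |Z| = 1/|Y| = 9.25 Ω, ∠Z = −∠Y = -84.4°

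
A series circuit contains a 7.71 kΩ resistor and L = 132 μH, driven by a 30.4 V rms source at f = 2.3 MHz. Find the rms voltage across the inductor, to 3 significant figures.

7.30 V

ω = 2πf = 1.445e+07 rad/s
X_L = ωL = 1910 Ω
Z = 7710 + j1910 Ω
|Z| = √(7710² + 1910²) = 7940 Ω
I = V/|Z| = 3.83 mA
V_L = I·|Z_L| = 0.00383 × 1910 = 7.30 V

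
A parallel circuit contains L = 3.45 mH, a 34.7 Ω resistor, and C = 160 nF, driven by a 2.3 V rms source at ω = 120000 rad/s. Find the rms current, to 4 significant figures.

X_L = ωL = 414.0 Ω
X_C = 1/(ωC) = 52.08 Ω
Parallel: admittances add. Y = 1/R + 1/(jωL) + jωC
Y = (0.02882 + j0.01678) S
|Y| = 0.03335 S → |Z| = 1/|Y| = 29.98 Ω, ∠Z = −∠Y = -30.22°
I = V/|Z| = 2.3/29.98 = 76.71 mA

76.71 mA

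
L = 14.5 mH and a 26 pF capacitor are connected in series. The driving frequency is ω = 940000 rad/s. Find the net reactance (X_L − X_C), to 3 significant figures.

-27300 Ω

X_L = ωL = 13600 Ω
X_C = 1/(ωC) = 40900 Ω
X = 13600 − 40900 = -27300 Ω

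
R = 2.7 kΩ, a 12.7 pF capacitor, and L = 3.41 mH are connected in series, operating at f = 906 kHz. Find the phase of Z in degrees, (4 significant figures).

ω = 2πf = 5.693e+06 rad/s
X_L = ωL = 19410 Ω
X_C = 1/(ωC) = 13830 Ω
Net reactance X = X_L − X_C = 5580 Ω
Z = 2700 + j5580 Ω
|Z| = √(2700² + 5580²) = 6198 Ω
∠Z = arctan(5580/2700) = 64.18°

64.18°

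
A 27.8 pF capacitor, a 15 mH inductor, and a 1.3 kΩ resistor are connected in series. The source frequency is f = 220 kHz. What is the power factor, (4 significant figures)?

ω = 2πf = 1.382e+06 rad/s
X_L = ωL = 20730 Ω
X_C = 1/(ωC) = 26020 Ω
Net reactance X = X_L − X_C = -5288 Ω
Z = 1300 − j5288 Ω
|Z| = √(1300² + 5288²) = 5446 Ω
∠Z = arctan(-5288/1300) = -76.19°
cos φ = cos(-76.19°) = 0.2387

0.2387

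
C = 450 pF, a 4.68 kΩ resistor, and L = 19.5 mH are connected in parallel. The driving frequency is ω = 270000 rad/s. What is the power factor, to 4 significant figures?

0.9523

X_L = ωL = 5265 Ω
X_C = 1/(ωC) = 8230 Ω
Parallel: admittances add. Y = 1/R + 1/(jωL) + jωC
Y = (0.0002137 − j6.843e-05) S
|Y| = 0.0002244 S → |Z| = 1/|Y| = 4457 Ω, ∠Z = −∠Y = 17.76°
cos φ = cos(17.76°) = 0.9523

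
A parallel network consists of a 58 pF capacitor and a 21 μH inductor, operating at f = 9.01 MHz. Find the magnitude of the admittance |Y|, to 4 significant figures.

2.442 mS

ω = 2πf = 5.661e+07 rad/s
X_L = ωL = 1189 Ω
X_C = 1/(ωC) = 304.6 Ω
Parallel: admittances add. Y = 1/(jωL) + jωC
Y = (0 + j0.002442) S
|Y| = 0.002442 S → |Z| = 1/|Y| = 409.4 Ω, ∠Z = −∠Y = -90.00°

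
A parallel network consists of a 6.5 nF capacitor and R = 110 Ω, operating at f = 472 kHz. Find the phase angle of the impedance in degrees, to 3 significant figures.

-64.8°

ω = 2πf = 2.966e+06 rad/s
X_C = 1/(ωC) = 51.9 Ω
Parallel: admittances add. Y = 1/R + jωC
Y = (0.00909 + j0.0193) S
|Y| = 0.0213 S → |Z| = 1/|Y| = 46.9 Ω, ∠Z = −∠Y = -64.8°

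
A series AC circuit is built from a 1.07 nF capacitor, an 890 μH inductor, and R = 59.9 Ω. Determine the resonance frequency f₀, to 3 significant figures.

ω₀ = 1/√(LC) = 1/√(0.00089 × 1.07e-09) = 1.025e+06 rad/s
f₀ = ω₀/(2π) = 163 kHz

163 kHz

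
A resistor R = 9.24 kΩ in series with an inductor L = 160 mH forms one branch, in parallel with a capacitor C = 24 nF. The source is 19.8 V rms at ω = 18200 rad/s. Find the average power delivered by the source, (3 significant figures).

X_L = ωL = 2910 Ω
X_C = 1/(ωC) = 2290 Ω
Branch 1 (R+jX_L): Z₁ = 9240 + j2910 Ω, |Z₁| = 9690 Ω
Branch 2 (−jX_C): Z₂ = −j2290 Ω
Parallel: Z = Z₁Z₂/(Z₁+Z₂), |Z| = 2390 Ω, ∠Z = -76.4°
I = V/|Z| = 8.27 mA
P = VI cos φ = 19.8 × 0.00827 × cos(-76.4°) = 38.6 mW

38.6 mW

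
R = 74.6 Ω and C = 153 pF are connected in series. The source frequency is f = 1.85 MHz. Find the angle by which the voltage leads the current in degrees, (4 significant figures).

ω = 2πf = 1.162e+07 rad/s
X_C = 1/(ωC) = 562.3 Ω
Z = 74.60 − j562.3 Ω
|Z| = √(74.60² + 562.3²) = 567.2 Ω
∠Z = arctan(-562.3/74.60) = -82.44°

-82.44°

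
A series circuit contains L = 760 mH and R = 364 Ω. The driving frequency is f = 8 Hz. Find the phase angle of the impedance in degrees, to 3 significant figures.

5.99°

ω = 2πf = 50.27 rad/s
X_L = ωL = 38.2 Ω
Z = 364 + j38.2 Ω
|Z| = √(364² + 38.2²) = 366 Ω
∠Z = arctan(38.2/364) = 5.99°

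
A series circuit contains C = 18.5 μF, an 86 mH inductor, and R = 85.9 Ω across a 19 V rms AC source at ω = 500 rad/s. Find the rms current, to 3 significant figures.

X_L = ωL = 43.0 Ω
X_C = 1/(ωC) = 108 Ω
Net reactance X = X_L − X_C = -65.1 Ω
Z = 85.9 − j65.1 Ω
|Z| = √(85.9² + 65.1²) = 108 Ω
I = V/|Z| = 19/108 = 176 mA

176 mA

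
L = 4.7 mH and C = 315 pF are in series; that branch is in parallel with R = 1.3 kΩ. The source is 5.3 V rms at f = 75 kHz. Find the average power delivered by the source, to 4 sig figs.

ω = 2πf = 471200 rad/s
X_L = ωL = 2215 Ω
X_C = 1/(ωC) = 6737 Ω
Branch 1: Z₁ = R = 1300 Ω
Branch 2 (series LC): Z₂ = j(X_L − X_C) = −j4522 Ω
Parallel: Z = Z₁Z₂/(Z₁+Z₂), |Z| = 1249 Ω, ∠Z = -16.04°
I = V/|Z| = 4.242 mA
P = VI cos φ = 5.3 × 0.004242 × cos(-16.04°) = 21.61 mW

21.61 mW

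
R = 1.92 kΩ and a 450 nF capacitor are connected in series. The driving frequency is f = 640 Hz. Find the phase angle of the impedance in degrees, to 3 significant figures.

ω = 2πf = 4021 rad/s
X_C = 1/(ωC) = 553 Ω
Z = 1920 − j553 Ω
|Z| = √(1920² + 553²) = 2000 Ω
∠Z = arctan(-553/1920) = -16.1°

-16.1°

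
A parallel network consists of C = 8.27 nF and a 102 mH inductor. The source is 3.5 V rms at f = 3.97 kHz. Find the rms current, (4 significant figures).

653.6 μA

ω = 2πf = 24940 rad/s
X_L = ωL = 2544 Ω
X_C = 1/(ωC) = 4848 Ω
Parallel: admittances add. Y = 1/(jωL) + jωC
Y = (0 − j0.0001867) S
|Y| = 0.0001867 S → |Z| = 1/|Y| = 5355 Ω, ∠Z = −∠Y = 90.00°
I = V/|Z| = 3.5/5355 = 653.6 μA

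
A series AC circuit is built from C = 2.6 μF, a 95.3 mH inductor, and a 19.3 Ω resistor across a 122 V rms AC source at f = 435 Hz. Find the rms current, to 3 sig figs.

ω = 2πf = 2733 rad/s
X_L = ωL = 260 Ω
X_C = 1/(ωC) = 141 Ω
Net reactance X = X_L − X_C = 120 Ω
Z = 19.3 + j120 Ω
|Z| = √(19.3² + 120²) = 121 Ω
I = V/|Z| = 122/121 = 1.01 A

1.01 A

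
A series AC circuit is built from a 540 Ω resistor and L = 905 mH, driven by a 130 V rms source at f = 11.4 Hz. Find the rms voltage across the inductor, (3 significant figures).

ω = 2πf = 71.63 rad/s
X_L = ωL = 64.8 Ω
Z = 540 + j64.8 Ω
|Z| = √(540² + 64.8²) = 544 Ω
I = V/|Z| = 239 mA
V_L = I·|Z_L| = 0.239 × 64.8 = 15.5 V

15.5 V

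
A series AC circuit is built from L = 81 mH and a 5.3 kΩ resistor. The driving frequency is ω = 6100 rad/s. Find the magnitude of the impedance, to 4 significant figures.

5323 Ω

X_L = ωL = 494.1 Ω
Z = 5300 + j494.1 Ω
|Z| = √(5300² + 494.1²) = 5323 Ω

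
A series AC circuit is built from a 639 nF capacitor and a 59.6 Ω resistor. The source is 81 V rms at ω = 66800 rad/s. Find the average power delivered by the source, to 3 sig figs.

95.4 W

X_C = 1/(ωC) = 23.4 Ω
Z = 59.6 − j23.4 Ω
|Z| = √(59.6² + 23.4²) = 64.0 Ω
∠Z = arctan(-23.4/59.6) = -21.5°
I = V/|Z| = 1.26 A
P = VI cos φ = 81 × 1.26 × cos(-21.5°) = 95.4 W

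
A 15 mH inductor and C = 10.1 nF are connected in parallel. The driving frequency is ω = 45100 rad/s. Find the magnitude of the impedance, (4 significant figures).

X_L = ωL = 676.5 Ω
X_C = 1/(ωC) = 2195 Ω
Parallel: admittances add. Y = 1/(jωL) + jωC
Y = (0 − j0.001023) S
|Y| = 0.001023 S → |Z| = 1/|Y| = 977.8 Ω, ∠Z = −∠Y = 90.00°

977.8 Ω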